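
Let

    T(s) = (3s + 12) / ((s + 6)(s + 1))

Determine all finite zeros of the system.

s = -4

Set the numerator to zero: 3s + 12 = 0, i.e. 3·(s + 4) = 0.
So s = -4.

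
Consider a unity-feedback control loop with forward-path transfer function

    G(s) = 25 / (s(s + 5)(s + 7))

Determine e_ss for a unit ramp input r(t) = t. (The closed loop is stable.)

G(s) has one pole at the origin.
This is a Type 1 system. Kv = lim_{s→0} s·G(s) = 25/35 = 5/7.
e_ss = 1/Kv = 1/(5/7) = 7/5 ≈ 1.400.

e_ss = 1.400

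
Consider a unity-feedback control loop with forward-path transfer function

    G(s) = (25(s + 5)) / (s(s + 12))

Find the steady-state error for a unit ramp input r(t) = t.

e_ss = 0.09600

G(s) has one pole at the origin.
This is a Type 1 system. Kv = lim_{s→0} s·G(s) = 125/12.
e_ss = 1/Kv = 1/(125/12) = 12/125 ≈ 0.09600.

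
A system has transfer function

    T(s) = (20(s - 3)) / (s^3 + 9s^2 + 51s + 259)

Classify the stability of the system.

The denominator s^3 + 9s^2 + 51s + 259 factors as (s + 7)(s^2 + 2s + 37), giving poles at s = -7, -1 ± 6j.
Since all poles lie strictly in the left half-plane, the system is stable.

stable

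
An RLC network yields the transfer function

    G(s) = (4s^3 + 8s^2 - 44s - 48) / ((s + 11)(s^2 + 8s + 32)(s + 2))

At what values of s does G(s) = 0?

s = -4, -1, 3

Set the numerator to zero: 4s^3 + 8s^2 - 44s - 48 = 0, i.e. 4·(s^3 + 2s^2 - 11s - 12) = 0.
Factoring: (s + 4)(s + 1)(s - 3) = 0.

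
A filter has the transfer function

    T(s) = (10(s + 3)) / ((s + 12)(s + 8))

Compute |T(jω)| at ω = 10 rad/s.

Substitute s = j10: numerator = 30 + j100, denominator = -4 + j200.
|T(j10)| = |30 + j100| / |-4 + j200| = 104.40 / 200.04 ≈ 0.5219.

|T(j10)| ≈ 0.5219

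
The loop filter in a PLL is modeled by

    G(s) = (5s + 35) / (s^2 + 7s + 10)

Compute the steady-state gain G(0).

Set s = 0: G(0) = (35) / (10) = 7/2.

G(0) = 7/2 ≈ 3.500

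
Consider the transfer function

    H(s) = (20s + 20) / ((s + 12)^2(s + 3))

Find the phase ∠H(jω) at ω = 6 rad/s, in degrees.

∠H(j6) ≈ -36.03°

At s = j6: numerator = 20 + j120, denominator = -540 + j1080.
∠H = ∠num − ∠den = 80.538° − (116.57°) = -36.03°.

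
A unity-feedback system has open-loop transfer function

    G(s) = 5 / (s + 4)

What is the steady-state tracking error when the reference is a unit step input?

e_ss = 0.4444

G(s) has no poles at the origin.
This is a Type 0 system. Kp = lim_{s→0} G(s) = 5/4.
e_ss = 1/(1 + Kp) = 1/(1 + 5/4) = 4/9 ≈ 0.4444.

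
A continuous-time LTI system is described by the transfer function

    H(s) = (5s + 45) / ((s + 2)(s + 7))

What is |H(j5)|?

Substitute s = j5: numerator = 45 + j25, denominator = -11 + j45.
|H(j5)| = |45 + j25| / |-11 + j45| = 51.478 / 46.325 ≈ 1.111.

|H(j5)| ≈ 1.111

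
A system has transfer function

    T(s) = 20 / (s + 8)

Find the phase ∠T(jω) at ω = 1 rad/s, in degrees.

∠T(j1) ≈ -7.125°

At s = j1: numerator = 20, denominator = 8 + j1.
∠T = ∠num − ∠den = 0° − (7.1250°) = -7.125°.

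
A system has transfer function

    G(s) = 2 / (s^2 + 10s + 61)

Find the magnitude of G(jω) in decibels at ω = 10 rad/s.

Substitute s = j10: numerator = 2, denominator = -39 + j100.
|G(j10)| = |2| / |-39 + j100| = 2 / 107.34 ≈ 0.01863.
In decibels: 20·log₁₀(0.01863) ≈ -34.6 dB.

|G(j10)|_dB ≈ -34.6 dB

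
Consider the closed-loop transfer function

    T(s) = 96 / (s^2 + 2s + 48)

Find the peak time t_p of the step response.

t_p ≈ 0.4582 s

Comparing s^2 + 2s + 48 to s^2 + 2ζωₙs + ωₙ²: ωₙ = √48 ≈ 6.928 rad/s and ζ = 2/(2·√48) ≈ 0.1443.
ζωₙ = 2/2 = 1, so ω_d = ωₙ√(1−ζ²) = √(ωₙ² − (ζωₙ)²) = √(48 − 1²) = √47 ≈ 6.856 rad/s.
t_p = π/ω_d = π/6.856 ≈ 0.4582 s.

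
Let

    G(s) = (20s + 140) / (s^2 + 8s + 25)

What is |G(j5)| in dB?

|G(j5)|_dB ≈ 12.7 dB

Substitute s = j5: numerator = 140 + j100, denominator = j40.
|G(j5)| = |140 + j100| / |j40| = 172.05 / 40 ≈ 4.301.
In decibels: 20·log₁₀(4.301) ≈ 12.7 dB.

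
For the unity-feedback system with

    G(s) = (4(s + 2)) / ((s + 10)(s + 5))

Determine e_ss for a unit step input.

e_ss = 0.8621

G(s) has no poles at the origin.
This is a Type 0 system. Kp = lim_{s→0} G(s) = 8/50 = 4/25.
e_ss = 1/(1 + Kp) = 1/(1 + 4/25) = 25/29 ≈ 0.8621.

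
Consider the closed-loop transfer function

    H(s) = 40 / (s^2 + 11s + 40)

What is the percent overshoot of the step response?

Comparing s^2 + 11s + 40 to s^2 + 2ζωₙs + ωₙ²: ωₙ = √40 ≈ 6.325 rad/s and ζ = 11/(2·√40) ≈ 0.8696.
%OS = 100·exp(−πζ/√(1−ζ²)) = 100·exp(−π·0.8696/√(1−0.8696²)) ≈ 0.395%.

%OS ≈ 0.395%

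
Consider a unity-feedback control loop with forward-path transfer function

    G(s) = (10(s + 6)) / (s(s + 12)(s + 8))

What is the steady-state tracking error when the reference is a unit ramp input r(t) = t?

e_ss = 1.600

G(s) has one pole at the origin.
This is a Type 1 system. Kv = lim_{s→0} s·G(s) = 60/96 = 5/8.
e_ss = 1/Kv = 1/(5/8) = 8/5 ≈ 1.600.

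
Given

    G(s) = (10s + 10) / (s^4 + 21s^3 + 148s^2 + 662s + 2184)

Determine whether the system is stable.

stable

The denominator s^4 + 21s^3 + 148s^2 + 662s + 2184 factors as (s^2 + 2s + 26)(s + 7)(s + 12), giving poles at s = -1 ± 5j, -7, -12.
Since all poles lie strictly in the left half-plane, the system is stable.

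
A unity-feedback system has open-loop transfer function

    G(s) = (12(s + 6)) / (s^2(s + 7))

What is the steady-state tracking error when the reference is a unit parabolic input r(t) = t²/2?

e_ss = 0.09722

G(s) has 2 poles at the origin.
This is a Type 2 system. Ka = lim_{s→0} s^2·G(s) = 72/7.
e_ss = 1/Ka = 1/(72/7) = 7/72 ≈ 0.09722.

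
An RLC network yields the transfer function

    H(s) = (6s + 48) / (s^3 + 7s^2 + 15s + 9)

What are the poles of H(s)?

s = -3, -1, -3

The poles are the roots of the denominator s^3 + 7s^2 + 15s + 9 = 0.
Trying s = -3: the polynomial evaluates to 0, so (s + 3) is a factor.
Dividing out leaves s^2 + 4s + 3 = 0.
Factoring the quadratic: (s + 1)(s + 3) = 0.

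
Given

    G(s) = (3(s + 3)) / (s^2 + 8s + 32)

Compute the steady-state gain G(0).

At s = 0 each factor (s + a) contributes a and each (s^2 + bs + c) contributes c.
G(0) = 3·(3) / ((32)) = 9/32 = 9/32.

G(0) = 9/32 ≈ 0.2812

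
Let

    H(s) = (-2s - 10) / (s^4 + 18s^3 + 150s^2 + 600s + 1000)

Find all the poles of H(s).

The poles are the roots of the denominator s^4 + 18s^3 + 150s^2 + 600s + 1000 = 0.
No real roots exist; factor into two real quadratics: (s^2 + 10s + 50)(s^2 + 8s + 20) = 0.
Each quadratic gives a conjugate pair via the quadratic formula.

s = -5 + 5j, -5 - 5j, -4 + 2j, -4 - 2j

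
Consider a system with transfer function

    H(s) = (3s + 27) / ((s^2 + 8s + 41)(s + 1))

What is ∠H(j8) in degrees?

∠H(j8) ≈ -151.0°

At s = j8: numerator = 27 + j24, denominator = -535 - j120.
∠H = ∠num − ∠den = 41.634° − (-167.36°) = 209.0°, which wraps to -151.0°.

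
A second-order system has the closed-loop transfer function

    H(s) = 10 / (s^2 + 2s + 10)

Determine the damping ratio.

ζ ≈ 0.3162

Compare the denominator to the standard form s^2 + 2ζωₙs + ωₙ².
ωₙ² = 10, so ωₙ = √10 ≈ 3.162 rad/s.
2ζωₙ = 2, so ζ = 2/(2·√10) ≈ 0.3162.
With ζ = 0.3162 the response is underdamped.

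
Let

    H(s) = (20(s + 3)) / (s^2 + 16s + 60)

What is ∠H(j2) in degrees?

At s = j2: numerator = 60 + j40, denominator = 56 + j32.
∠H = ∠num − ∠den = 33.690° − (29.745°) = 3.945°.

∠H(j2) ≈ 3.945°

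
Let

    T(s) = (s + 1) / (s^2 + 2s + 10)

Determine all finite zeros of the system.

s = -1

Set the numerator to zero: s + 1 = 0.
So s = -1.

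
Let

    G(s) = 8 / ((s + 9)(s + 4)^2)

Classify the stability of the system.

The poles can be read from the denominator factors: s = -9, -4, -4.
Since all poles lie strictly in the left half-plane, the system is stable.

stable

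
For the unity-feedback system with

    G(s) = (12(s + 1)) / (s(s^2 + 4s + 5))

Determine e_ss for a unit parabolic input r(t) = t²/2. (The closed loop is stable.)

e_ss = ∞

G(s) has one pole at the origin.
This is a Type 1 system; Ka = lim_{s→0} s^2·G(s) = 0, so the steady-state error for a parabola input is infinite.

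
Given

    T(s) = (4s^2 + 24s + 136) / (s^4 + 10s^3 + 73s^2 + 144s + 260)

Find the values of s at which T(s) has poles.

s = -4 + 6j, -4 - 6j, -1 + 2j, -1 - 2j

The poles are the roots of the denominator s^4 + 10s^3 + 73s^2 + 144s + 260 = 0.
No real roots exist; factor into two real quadratics: (s^2 + 8s + 52)(s^2 + 2s + 5) = 0.
Each quadratic gives a conjugate pair via the quadratic formula.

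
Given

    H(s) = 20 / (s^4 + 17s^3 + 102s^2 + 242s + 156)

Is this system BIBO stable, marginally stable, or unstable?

stable

The denominator s^4 + 17s^3 + 102s^2 + 242s + 156 factors as (s + 6)(s^2 + 10s + 26)(s + 1), giving poles at s = -6, -5 ± j, -1.
Since all poles lie strictly in the left half-plane, the system is stable.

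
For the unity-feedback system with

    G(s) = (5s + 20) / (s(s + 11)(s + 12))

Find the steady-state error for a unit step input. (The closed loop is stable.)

e_ss = 0

G(s) has one pole at the origin.
This is a Type 1 system; for a step input the steady-state error is zero.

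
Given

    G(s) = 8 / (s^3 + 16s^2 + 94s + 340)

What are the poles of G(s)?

The poles are the roots of the denominator s^3 + 16s^2 + 94s + 340 = 0.
Trying s = -10: the polynomial evaluates to 0, so (s + 10) is a factor.
Dividing out leaves s^2 + 6s + 34 = 0.
The quadratic formula then gives s = -3 ± 5j.

s = -10, -3 ± 5j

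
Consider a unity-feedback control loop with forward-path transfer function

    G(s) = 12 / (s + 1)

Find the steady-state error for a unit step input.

e_ss = 0.07692

G(s) has no poles at the origin.
This is a Type 0 system. Kp = lim_{s→0} G(s) = 12/1.
e_ss = 1/(1 + Kp) = 1/(1 + 12) = 1/13 ≈ 0.07692.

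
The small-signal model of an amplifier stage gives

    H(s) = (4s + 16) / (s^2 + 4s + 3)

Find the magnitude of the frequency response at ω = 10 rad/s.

Substitute s = j10: numerator = 16 + j40, denominator = -97 + j40.
|H(j10)| = |16 + j40| / |-97 + j40| = 43.081 / 104.92 ≈ 0.4106.

|H(j10)| ≈ 0.4106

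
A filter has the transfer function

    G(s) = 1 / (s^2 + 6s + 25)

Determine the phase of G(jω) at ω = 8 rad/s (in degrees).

At s = j8: numerator = 1, denominator = -39 + j48.
∠G = ∠num − ∠den = 0° − (129.09°) = -129.1°.

∠G(j8) ≈ -129.1°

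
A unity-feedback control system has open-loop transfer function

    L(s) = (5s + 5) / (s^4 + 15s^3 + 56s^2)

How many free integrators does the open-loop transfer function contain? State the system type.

Type 2

Factor s from the denominator: s^4 + 15s^3 + 56s^2 = s^2·(s^2 + 15s + 56).
There are 2 poles at the origin, so the system is Type 2.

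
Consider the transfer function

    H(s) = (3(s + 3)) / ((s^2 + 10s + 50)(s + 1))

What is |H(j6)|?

|H(j6)| ≈ 0.05370

Substitute s = j6: numerator = 9 + j18, denominator = -346 + j144.
|H(j6)| = |9 + j18| / |-346 + j144| = 20.125 / 374.77 ≈ 0.05370.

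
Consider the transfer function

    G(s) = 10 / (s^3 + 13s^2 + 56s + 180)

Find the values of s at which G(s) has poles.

The poles are the roots of the denominator s^3 + 13s^2 + 56s + 180 = 0.
Trying s = -9: the polynomial evaluates to 0, so (s + 9) is a factor.
Dividing out leaves s^2 + 4s + 20 = 0.
The quadratic formula then gives s = -2 ± 4j.

s = -2 + 4j, -2 - 4j, -9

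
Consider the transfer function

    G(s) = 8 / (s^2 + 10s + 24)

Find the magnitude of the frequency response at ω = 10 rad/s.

|G(j10)| ≈ 0.06369

Substitute s = j10: numerator = 8, denominator = -76 + j100.
|G(j10)| = |8| / |-76 + j100| = 8 / 125.60 ≈ 0.06369.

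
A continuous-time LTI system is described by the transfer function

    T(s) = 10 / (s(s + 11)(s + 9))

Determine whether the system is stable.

marginally stable

The poles can be read from the denominator factors: s = 0, -11, -9.
Since the simple pole(s) at s = 0 lie on the jω-axis with none in the right half-plane, the system is marginally stable.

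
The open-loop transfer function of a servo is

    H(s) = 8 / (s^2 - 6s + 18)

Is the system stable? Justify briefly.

The poles can be read from the denominator factors: s = 3 ± 3j.
Since the pole(s) at s = 3 + 3j, 3 - 3j lie in the right half-plane, the system is unstable.

unstable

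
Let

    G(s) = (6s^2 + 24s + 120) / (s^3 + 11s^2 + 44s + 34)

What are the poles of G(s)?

s = -5 ± 3j, -1

The poles are the roots of the denominator s^3 + 11s^2 + 44s + 34 = 0.
Trying s = -1: the polynomial evaluates to 0, so (s + 1) is a factor.
Dividing out leaves s^2 + 10s + 34 = 0.
The quadratic formula then gives s = -5 ± 3j.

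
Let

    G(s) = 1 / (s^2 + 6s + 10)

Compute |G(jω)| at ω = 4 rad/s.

|G(j4)| ≈ 0.04042

Substitute s = j4: numerator = 1, denominator = -6 + j24.
|G(j4)| = |1| / |-6 + j24| = 1 / 24.739 ≈ 0.04042.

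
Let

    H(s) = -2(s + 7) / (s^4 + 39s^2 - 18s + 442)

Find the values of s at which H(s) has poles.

The poles are the roots of the denominator s^4 + 39s^2 - 18s + 442 = 0.
No real roots exist; factor into two real quadratics: (s^2 - 2s + 17)(s^2 + 2s + 26) = 0.
Each quadratic gives a conjugate pair via the quadratic formula.

s = 1 ± 4j, -1 ± 5j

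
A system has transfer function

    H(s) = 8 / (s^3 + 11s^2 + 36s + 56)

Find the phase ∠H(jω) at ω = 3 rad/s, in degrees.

At s = j3: numerator = 8, denominator = -43 + j81.
∠H = ∠num − ∠den = 0° − (117.96°) = -118.0°.

∠H(j3) ≈ -118.0°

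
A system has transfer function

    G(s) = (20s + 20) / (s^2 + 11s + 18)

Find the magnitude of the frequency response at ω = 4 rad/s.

Substitute s = j4: numerator = 20 + j80, denominator = 2 + j44.
|G(j4)| = |20 + j80| / |2 + j44| = 82.462 / 44.045 ≈ 1.872.

|G(j4)| ≈ 1.872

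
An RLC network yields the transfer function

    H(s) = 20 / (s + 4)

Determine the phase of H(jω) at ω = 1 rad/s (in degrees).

At s = j1: numerator = 20, denominator = 4 + j1.
∠H = ∠num − ∠den = 0° − (14.036°) = -14.04°.

∠H(j1) ≈ -14.04°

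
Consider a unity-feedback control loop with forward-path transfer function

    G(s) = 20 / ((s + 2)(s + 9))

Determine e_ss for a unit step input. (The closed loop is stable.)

e_ss = 0.4737

G(s) has no poles at the origin.
This is a Type 0 system. Kp = lim_{s→0} G(s) = 20/18 = 10/9.
e_ss = 1/(1 + Kp) = 1/(1 + 10/9) = 9/19 ≈ 0.4737.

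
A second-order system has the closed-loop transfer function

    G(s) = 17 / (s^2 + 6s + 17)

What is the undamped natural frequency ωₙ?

ωₙ ≈ 4.123 rad/s

Compare the denominator to the standard form s^2 + 2ζωₙs + ωₙ².
ωₙ² = 17, so ωₙ = √17 ≈ 4.123 rad/s.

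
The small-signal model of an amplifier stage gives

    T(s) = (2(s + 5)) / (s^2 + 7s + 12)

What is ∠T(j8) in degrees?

∠T(j8) ≈ -74.88°

At s = j8: numerator = 10 + j16, denominator = -52 + j56.
∠T = ∠num − ∠den = 57.995° − (132.88°) = -74.88°.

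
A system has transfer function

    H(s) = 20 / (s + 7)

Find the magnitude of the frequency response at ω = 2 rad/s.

Substitute s = j2: numerator = 20, denominator = 7 + j2.
|H(j2)| = |20| / |7 + j2| = 20 / 7.2801 ≈ 2.747.

|H(j2)| ≈ 2.747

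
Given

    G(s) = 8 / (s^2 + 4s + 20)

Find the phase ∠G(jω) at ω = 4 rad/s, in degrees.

∠G(j4) ≈ -75.96°

At s = j4: numerator = 8, denominator = 4 + j16.
∠G = ∠num − ∠den = 0° − (75.964°) = -75.96°.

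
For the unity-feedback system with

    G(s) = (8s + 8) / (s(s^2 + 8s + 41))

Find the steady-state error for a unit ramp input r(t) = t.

G(s) has one pole at the origin.
This is a Type 1 system. Kv = lim_{s→0} s·G(s) = 8/41.
e_ss = 1/Kv = 1/(8/41) = 41/8 ≈ 5.125.

e_ss = 5.125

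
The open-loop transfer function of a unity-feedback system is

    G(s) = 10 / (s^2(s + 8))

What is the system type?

The denominator has 2 factors of s at the origin (free integrators), so this is a Type 2 system.

Type 2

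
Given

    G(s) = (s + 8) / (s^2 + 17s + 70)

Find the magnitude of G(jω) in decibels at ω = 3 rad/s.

Substitute s = j3: numerator = 8 + j3, denominator = 61 + j51.
|G(j3)| = |8 + j3| / |61 + j51| = 8.5440 / 79.511 ≈ 0.1075.
In decibels: 20·log₁₀(0.1075) ≈ -19.4 dB.

|G(j3)|_dB ≈ -19.4 dB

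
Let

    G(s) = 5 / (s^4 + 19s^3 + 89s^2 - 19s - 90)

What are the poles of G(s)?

s = -9, -10, -1, 1

The poles are the roots of the denominator s^4 + 19s^3 + 89s^2 - 19s - 90 = 0.
Trying s = -9: the polynomial evaluates to 0, so (s + 9) is a factor.
Dividing out leaves s^3 + 10s^2 - s - 10 = 0.
This factors further as (s + 10)(s + 1)(s - 1) = 0.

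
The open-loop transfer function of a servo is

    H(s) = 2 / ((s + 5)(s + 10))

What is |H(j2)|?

|H(j2)| ≈ 0.03642

Substitute s = j2: numerator = 2, denominator = 46 + j30.
|H(j2)| = |2| / |46 + j30| = 2 / 54.918 ≈ 0.03642.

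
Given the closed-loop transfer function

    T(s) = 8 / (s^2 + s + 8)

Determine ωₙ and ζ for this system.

Compare the denominator to the standard form s^2 + 2ζωₙs + ωₙ².
ωₙ² = 8, so ωₙ = √8 ≈ 2.828 rad/s.
2ζωₙ = 1, so ζ = 1/(2·√8) ≈ 0.1768.

ωₙ ≈ 2.828 rad/s, ζ ≈ 0.1768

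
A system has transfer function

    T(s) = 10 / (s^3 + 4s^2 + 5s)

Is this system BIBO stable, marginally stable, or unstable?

marginally stable

The denominator s^3 + 4s^2 + 5s factors as s(s^2 + 4s + 5), giving poles at s = 0, -2 + j, -2 - j.
Since the simple pole(s) at s = 0 lie on the jω-axis with none in the right half-plane, the system is marginally stable.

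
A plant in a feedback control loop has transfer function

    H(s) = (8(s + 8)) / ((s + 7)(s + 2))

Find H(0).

At s = 0 each factor (s + a) contributes a and each (s^2 + bs + c) contributes c.
H(0) = 8·(8) / ((7) · (2)) = 64/14 = 32/7.

H(0) = 32/7 ≈ 4.571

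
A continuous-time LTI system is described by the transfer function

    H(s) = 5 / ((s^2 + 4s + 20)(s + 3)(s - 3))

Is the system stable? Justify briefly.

The poles can be read from the denominator factors: s = -2 + 4j, -2 - 4j, -3, 3.
Since the pole(s) at s = 3 lie in the right half-plane, the system is unstable.

unstable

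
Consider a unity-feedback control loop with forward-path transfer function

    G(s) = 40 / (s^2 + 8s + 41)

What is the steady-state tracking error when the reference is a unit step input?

e_ss = 0.5062

G(s) has no poles at the origin.
This is a Type 0 system. Kp = lim_{s→0} G(s) = 40/41.
e_ss = 1/(1 + Kp) = 1/(1 + 40/41) = 41/81 ≈ 0.5062.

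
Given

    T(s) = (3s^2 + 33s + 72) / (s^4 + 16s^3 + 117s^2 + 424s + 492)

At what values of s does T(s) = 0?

Set the numerator to zero: 3s^2 + 33s + 72 = 0, i.e. 3·(s^2 + 11s + 24) = 0.
Factoring: (s + 3)(s + 8) = 0.

s = -3, -8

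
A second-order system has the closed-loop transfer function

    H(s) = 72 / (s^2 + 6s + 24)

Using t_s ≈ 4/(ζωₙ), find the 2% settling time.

t_s ≈ 1.333 s

Comparing s^2 + 6s + 24 to s^2 + 2ζωₙs + ωₙ²: ωₙ = √24 ≈ 4.899 rad/s and ζ = 6/(2·√24) ≈ 0.6124.
ζωₙ = 6/2 = 3, so t_s ≈ 4/(ζωₙ) = 4/3 ≈ 1.333 s.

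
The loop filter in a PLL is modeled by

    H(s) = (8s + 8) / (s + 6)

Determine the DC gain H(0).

H(0) = 4/3 ≈ 1.333

Set s = 0: H(0) = (8) / (6) = 4/3.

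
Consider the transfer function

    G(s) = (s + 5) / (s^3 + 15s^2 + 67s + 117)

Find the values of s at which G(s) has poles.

s = -3 + 2j, -3 - 2j, -9

The poles are the roots of the denominator s^3 + 15s^2 + 67s + 117 = 0.
Trying s = -9: the polynomial evaluates to 0, so (s + 9) is a factor.
Dividing out leaves s^2 + 6s + 13 = 0.
The quadratic formula then gives s = -3 ± 2j.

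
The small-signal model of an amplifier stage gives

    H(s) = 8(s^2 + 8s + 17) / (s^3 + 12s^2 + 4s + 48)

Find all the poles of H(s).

s = 2j, -2j, -12

The poles are the roots of the denominator s^3 + 12s^2 + 4s + 48 = 0.
Trying s = -12: the polynomial evaluates to 0, so (s + 12) is a factor.
Dividing out leaves s^2 + 4 = 0.
The quadratic formula then gives s = 0 ± 2j.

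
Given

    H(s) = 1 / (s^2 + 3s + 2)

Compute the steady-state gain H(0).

Set s = 0: H(0) = (1) / (2) = 1/2.

H(0) = 1/2 ≈ 0.5000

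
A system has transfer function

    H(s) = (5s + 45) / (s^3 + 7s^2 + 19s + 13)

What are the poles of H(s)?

s = -3 ± 2j, -1

The poles are the roots of the denominator s^3 + 7s^2 + 19s + 13 = 0.
Trying s = -1: the polynomial evaluates to 0, so (s + 1) is a factor.
Dividing out leaves s^2 + 6s + 13 = 0.
The quadratic formula then gives s = -3 ± 2j.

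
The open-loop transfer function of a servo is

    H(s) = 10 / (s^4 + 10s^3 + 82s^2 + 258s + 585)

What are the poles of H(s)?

The poles are the roots of the denominator s^4 + 10s^3 + 82s^2 + 258s + 585 = 0.
No real roots exist; factor into two real quadratics: (s^2 + 4s + 13)(s^2 + 6s + 45) = 0.
Each quadratic gives a conjugate pair via the quadratic formula.

s = -2 ± 3j, -3 ± 6j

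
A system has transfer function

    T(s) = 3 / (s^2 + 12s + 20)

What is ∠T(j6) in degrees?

∠T(j6) ≈ -102.5°

At s = j6: numerator = 3, denominator = -16 + j72.
∠T = ∠num − ∠den = 0° − (102.53°) = -102.5°.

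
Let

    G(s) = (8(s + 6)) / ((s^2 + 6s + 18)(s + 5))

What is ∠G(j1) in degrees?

∠G(j1) ≈ -21.29°

At s = j1: numerator = 48 + j8, denominator = 79 + j47.
∠G = ∠num − ∠den = 9.4623° − (30.750°) = -21.29°.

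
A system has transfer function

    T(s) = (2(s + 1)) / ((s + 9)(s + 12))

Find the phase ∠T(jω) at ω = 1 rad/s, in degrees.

∠T(j1) ≈ 33.90°

At s = j1: numerator = 2 + j2, denominator = 107 + j21.
∠T = ∠num − ∠den = 45° − (11.104°) = 33.90°.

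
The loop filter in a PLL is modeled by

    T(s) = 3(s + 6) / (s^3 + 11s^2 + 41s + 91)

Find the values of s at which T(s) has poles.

The poles are the roots of the denominator s^3 + 11s^2 + 41s + 91 = 0.
Trying s = -7: the polynomial evaluates to 0, so (s + 7) is a factor.
Dividing out leaves s^2 + 4s + 13 = 0.
The quadratic formula then gives s = -2 ± 3j.

s = -2 + 3j, -2 - 3j, -7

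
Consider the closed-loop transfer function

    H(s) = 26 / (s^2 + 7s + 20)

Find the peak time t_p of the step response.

Comparing s^2 + 7s + 20 to s^2 + 2ζωₙs + ωₙ²: ωₙ = √20 ≈ 4.472 rad/s and ζ = 7/(2·√20) ≈ 0.7826.
ζωₙ = 7/2 = 3.5, so ω_d = ωₙ√(1−ζ²) = √(ωₙ² − (ζωₙ)²) = √(20 − 3.5²) = √7.75 ≈ 2.784 rad/s.
t_p = π/ω_d = π/2.784 ≈ 1.128 s.

t_p ≈ 1.128 s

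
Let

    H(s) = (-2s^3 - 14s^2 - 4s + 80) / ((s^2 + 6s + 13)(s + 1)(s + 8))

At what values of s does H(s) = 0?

s = -4, -5, 2

Set the numerator to zero: -2s^3 - 14s^2 - 4s + 80 = 0, i.e. -2·(s^3 + 7s^2 + 2s - 40) = 0.
Factoring: (s + 4)(s + 5)(s - 2) = 0.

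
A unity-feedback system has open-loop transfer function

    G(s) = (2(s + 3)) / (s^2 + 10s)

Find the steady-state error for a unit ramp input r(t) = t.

e_ss = 1.667

G(s) has one pole at the origin.
This is a Type 1 system. Kv = lim_{s→0} s·G(s) = 6/10 = 3/5.
e_ss = 1/Kv = 1/(3/5) = 5/3 ≈ 1.667.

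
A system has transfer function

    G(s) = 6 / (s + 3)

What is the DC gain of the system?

Set s = 0: G(0) = (6) / (3) = 2.

G(0) = 2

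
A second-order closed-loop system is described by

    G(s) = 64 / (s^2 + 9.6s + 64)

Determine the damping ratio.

Compare the denominator to the standard form s^2 + 2ζωₙs + ωₙ².
ωₙ² = 64, so ωₙ = 8 rad/s.
2ζωₙ = 9.6, so ζ = 9.6/(2·8) = 0.6.

ζ = 0.6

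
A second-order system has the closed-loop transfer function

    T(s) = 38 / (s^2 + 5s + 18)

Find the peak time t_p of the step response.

Comparing s^2 + 5s + 18 to s^2 + 2ζωₙs + ωₙ²: ωₙ = √18 ≈ 4.243 rad/s and ζ = 5/(2·√18) ≈ 0.5893.
ζωₙ = 5/2 = 2.5, so ω_d = ωₙ√(1−ζ²) = √(ωₙ² − (ζωₙ)²) = √(18 − 2.5²) = √11.75 ≈ 3.428 rad/s.
t_p = π/ω_d = π/3.428 ≈ 0.9165 s.

t_p ≈ 0.9165 s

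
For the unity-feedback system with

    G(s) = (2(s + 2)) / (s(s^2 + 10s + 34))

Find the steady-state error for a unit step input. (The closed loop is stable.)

e_ss = 0

G(s) has one pole at the origin.
This is a Type 1 system; for a step input the steady-state error is zero.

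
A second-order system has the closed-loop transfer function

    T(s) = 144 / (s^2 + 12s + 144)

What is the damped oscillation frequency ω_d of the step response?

ω_d ≈ 10.39 rad/s

Comparing s^2 + 12s + 144 to s^2 + 2ζωₙs + ωₙ²: ωₙ = 12 rad/s and ζ = 12/(2·12) = 0.5.
ζωₙ = 12/2 = 6, so ω_d = ωₙ√(1−ζ²) = √(ωₙ² − (ζωₙ)²) = √(144 − 6²) = √108 ≈ 10.39 rad/s.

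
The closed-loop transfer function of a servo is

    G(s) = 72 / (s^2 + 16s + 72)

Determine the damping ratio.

Compare the denominator to the standard form s^2 + 2ζωₙs + ωₙ².
ωₙ² = 72, so ωₙ = √72 ≈ 8.485 rad/s.
2ζωₙ = 16, so ζ = 16/(2·√72) ≈ 0.9428.

ζ ≈ 0.9428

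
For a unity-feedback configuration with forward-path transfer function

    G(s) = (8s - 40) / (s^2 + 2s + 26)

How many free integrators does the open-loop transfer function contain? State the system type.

The denominator has no factor of s at the origin — no free integrator — so this is a Type 0 system.

Type 0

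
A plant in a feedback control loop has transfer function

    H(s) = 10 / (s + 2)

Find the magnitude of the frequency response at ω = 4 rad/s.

Substitute s = j4: numerator = 10, denominator = 2 + j4.
|H(j4)| = |10| / |2 + j4| = 10 / 4.4721 ≈ 2.236.

|H(j4)| ≈ 2.236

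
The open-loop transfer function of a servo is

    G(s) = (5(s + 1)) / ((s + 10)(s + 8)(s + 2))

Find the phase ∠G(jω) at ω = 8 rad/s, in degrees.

∠G(j8) ≈ -76.75°

At s = j8: numerator = 5 + j40, denominator = -1120 + j416.
∠G = ∠num − ∠den = 82.875° − (159.62°) = -76.75°.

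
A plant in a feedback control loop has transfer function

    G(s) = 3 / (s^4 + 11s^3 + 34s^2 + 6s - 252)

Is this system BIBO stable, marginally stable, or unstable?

unstable

The denominator s^4 + 11s^3 + 34s^2 + 6s - 252 factors as (s + 7)(s^2 + 6s + 18)(s - 2), giving poles at s = -7, -3 ± 3j, 2.
Since the pole(s) at s = 2 lie in the right half-plane, the system is unstable.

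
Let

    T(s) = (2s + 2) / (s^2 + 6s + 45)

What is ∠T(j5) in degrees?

At s = j5: numerator = 2 + j10, denominator = 20 + j30.
∠T = ∠num − ∠den = 78.690° − (56.310°) = 22.38°.

∠T(j5) ≈ 22.38°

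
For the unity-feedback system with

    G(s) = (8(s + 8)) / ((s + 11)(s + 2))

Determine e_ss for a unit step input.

G(s) has no poles at the origin.
This is a Type 0 system. Kp = lim_{s→0} G(s) = 64/22 = 32/11.
e_ss = 1/(1 + Kp) = 1/(1 + 32/11) = 11/43 ≈ 0.2558.

e_ss = 0.2558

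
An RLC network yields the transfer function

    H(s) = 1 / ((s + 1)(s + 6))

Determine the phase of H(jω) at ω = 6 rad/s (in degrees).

At s = j6: numerator = 1, denominator = -30 + j42.
∠H = ∠num − ∠den = 0° − (125.54°) = -125.5°.

∠H(j6) ≈ -125.5°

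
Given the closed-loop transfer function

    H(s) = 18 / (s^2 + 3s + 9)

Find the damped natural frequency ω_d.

Comparing s^2 + 3s + 9 to s^2 + 2ζωₙs + ωₙ²: ωₙ = 3 rad/s and ζ = 3/(2·3) = 0.5.
ζωₙ = 3/2 = 1.5, so ω_d = ωₙ√(1−ζ²) = √(ωₙ² − (ζωₙ)²) = √(9 − 1.5²) = √6.75 ≈ 2.598 rad/s.

ω_d ≈ 2.598 rad/s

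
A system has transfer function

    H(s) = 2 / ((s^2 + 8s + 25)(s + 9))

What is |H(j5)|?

|H(j5)| ≈ 0.004856

Substitute s = j5: numerator = 2, denominator = -200 + j360.
|H(j5)| = |2| / |-200 + j360| = 2 / 411.83 ≈ 0.004856.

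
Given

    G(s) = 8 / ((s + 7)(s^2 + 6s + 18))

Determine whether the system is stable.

The poles can be read from the denominator factors: s = -7, -3 ± 3j.
Since all poles lie strictly in the left half-plane, the system is stable.

stable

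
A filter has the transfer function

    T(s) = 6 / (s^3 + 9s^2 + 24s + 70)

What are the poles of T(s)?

s = -1 ± 3j, -7

The poles are the roots of the denominator s^3 + 9s^2 + 24s + 70 = 0.
Trying s = -7: the polynomial evaluates to 0, so (s + 7) is a factor.
Dividing out leaves s^2 + 2s + 10 = 0.
The quadratic formula then gives s = -1 ± 3j.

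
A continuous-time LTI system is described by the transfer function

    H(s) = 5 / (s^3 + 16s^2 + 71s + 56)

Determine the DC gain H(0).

H(0) = 5/56 ≈ 0.08929

Set s = 0: H(0) = (5) / (56) = 5/56.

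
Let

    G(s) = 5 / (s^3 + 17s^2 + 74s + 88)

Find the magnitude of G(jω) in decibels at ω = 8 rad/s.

|G(j8)|_dB ≈ -46.0 dB

Substitute s = j8: numerator = 5, denominator = -1000 + j80.
|G(j8)| = |5| / |-1000 + j80| = 5 / 1003.2 ≈ 0.004984.
In decibels: 20·log₁₀(0.004984) ≈ -46.0 dB.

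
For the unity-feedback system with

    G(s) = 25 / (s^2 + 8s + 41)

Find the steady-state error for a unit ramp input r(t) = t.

G(s) has no poles at the origin.
This is a Type 0 system; Kv = lim_{s→0} s·G(s) = 0, so the steady-state error for a ramp input is infinite.

e_ss = ∞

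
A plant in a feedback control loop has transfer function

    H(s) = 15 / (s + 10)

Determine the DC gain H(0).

Set s = 0: H(0) = (15) / (10) = 3/2.

H(0) = 3/2 ≈ 1.500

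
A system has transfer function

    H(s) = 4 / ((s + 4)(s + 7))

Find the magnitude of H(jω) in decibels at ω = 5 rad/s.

|H(j5)|_dB ≈ -22.8 dB

Substitute s = j5: numerator = 4, denominator = 3 + j55.
|H(j5)| = |4| / |3 + j55| = 4 / 55.082 ≈ 0.07262.
In decibels: 20·log₁₀(0.07262) ≈ -22.8 dB.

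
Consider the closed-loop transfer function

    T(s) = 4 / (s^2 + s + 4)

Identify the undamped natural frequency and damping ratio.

ωₙ = 2 rad/s, ζ = 0.25

Compare the denominator to the standard form s^2 + 2ζωₙs + ωₙ².
ωₙ² = 4, so ωₙ = 2 rad/s.
2ζωₙ = 1, so ζ = 1/(2·2) = 0.25.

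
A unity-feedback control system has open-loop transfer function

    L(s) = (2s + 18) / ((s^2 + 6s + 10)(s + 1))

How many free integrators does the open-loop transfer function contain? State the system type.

Type 0

The denominator has no factor of s at the origin — no free integrator — so this is a Type 0 system.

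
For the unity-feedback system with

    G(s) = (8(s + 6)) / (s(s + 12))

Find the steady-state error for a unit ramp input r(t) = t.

G(s) has one pole at the origin.
This is a Type 1 system. Kv = lim_{s→0} s·G(s) = 48/12 = 4.
e_ss = 1/Kv = 1/(4) = 1/4 ≈ 0.2500.

e_ss = 0.2500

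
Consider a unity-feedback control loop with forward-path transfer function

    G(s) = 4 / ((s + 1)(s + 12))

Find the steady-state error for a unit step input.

e_ss = 0.7500

G(s) has no poles at the origin.
This is a Type 0 system. Kp = lim_{s→0} G(s) = 4/12 = 1/3.
e_ss = 1/(1 + Kp) = 1/(1 + 1/3) = 3/4 ≈ 0.7500.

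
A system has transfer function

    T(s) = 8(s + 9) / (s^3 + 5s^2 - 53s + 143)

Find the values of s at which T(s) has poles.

s = 3 + 2j, 3 - 2j, -11

The poles are the roots of the denominator s^3 + 5s^2 - 53s + 143 = 0.
Trying s = -11: the polynomial evaluates to 0, so (s + 11) is a factor.
Dividing out leaves s^2 - 6s + 13 = 0.
The quadratic formula then gives s = 3 ± 2j.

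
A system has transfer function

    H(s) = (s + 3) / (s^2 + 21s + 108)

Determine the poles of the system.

s = -12, -9

The poles are the roots of the denominator s^2 + 21s + 108 = 0.
Factoring: (s + 12)(s + 9) = 0, so s = -12 and s = -9.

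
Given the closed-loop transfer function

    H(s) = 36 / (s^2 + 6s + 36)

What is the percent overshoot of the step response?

%OS ≈ 16.3%

Comparing s^2 + 6s + 36 to s^2 + 2ζωₙs + ωₙ²: ωₙ = 6 rad/s and ζ = 6/(2·6) = 0.5.
%OS = 100·exp(−πζ/√(1−ζ²)) = 100·exp(−π·0.5/√(1−0.5²)) ≈ 16.3%.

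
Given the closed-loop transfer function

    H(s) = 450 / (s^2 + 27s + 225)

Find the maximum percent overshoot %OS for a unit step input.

Comparing s^2 + 27s + 225 to s^2 + 2ζωₙs + ωₙ²: ωₙ = 15 rad/s and ζ = 27/(2·15) = 0.9.
%OS = 100·exp(−πζ/√(1−ζ²)) = 100·exp(−π·0.9/√(1−0.9²)) ≈ 0.152%.

%OS ≈ 0.152%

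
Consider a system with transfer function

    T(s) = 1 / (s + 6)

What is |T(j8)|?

|T(j8)| = 0.1000

Substitute s = j8: numerator = 1, denominator = 6 + j8.
|T(j8)| = |1| / |6 + j8| = 1 / 10 = 0.1000.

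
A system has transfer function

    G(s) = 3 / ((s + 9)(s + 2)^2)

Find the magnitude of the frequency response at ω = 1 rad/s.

Substitute s = j1: numerator = 3, denominator = 23 + j39.
|G(j1)| = |3| / |23 + j39| = 3 / 45.277 ≈ 0.06626.

|G(j1)| ≈ 0.06626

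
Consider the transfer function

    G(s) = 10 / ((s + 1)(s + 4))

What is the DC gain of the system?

At s = 0 each factor (s + a) contributes a and each (s^2 + bs + c) contributes c.
G(0) = 10·1 / ((1) · (4)) = 10/4 = 5/2.

G(0) = 5/2 ≈ 2.500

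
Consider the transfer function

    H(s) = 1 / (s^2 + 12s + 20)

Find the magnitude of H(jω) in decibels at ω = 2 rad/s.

Substitute s = j2: numerator = 1, denominator = 16 + j24.
|H(j2)| = |1| / |16 + j24| = 1 / 28.844 ≈ 0.03467.
In decibels: 20·log₁₀(0.03467) ≈ -29.2 dB.

|H(j2)|_dB ≈ -29.2 dB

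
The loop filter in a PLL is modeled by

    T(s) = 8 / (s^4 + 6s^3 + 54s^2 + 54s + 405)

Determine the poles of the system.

The poles are the roots of the denominator s^4 + 6s^3 + 54s^2 + 54s + 405 = 0.
No real roots exist; factor into two real quadratics: (s^2 + 9)(s^2 + 6s + 45) = 0.
Each quadratic gives a conjugate pair via the quadratic formula.

s = ±3j, -3 ± 6j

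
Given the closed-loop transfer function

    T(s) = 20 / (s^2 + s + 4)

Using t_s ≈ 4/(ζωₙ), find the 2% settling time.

Comparing s^2 + s + 4 to s^2 + 2ζωₙs + ωₙ²: ωₙ = 2 rad/s and ζ = 1/(2·2) = 0.25.
ζωₙ = 1/2 = 0.5, so t_s ≈ 4/(ζωₙ) = 4/0.5 = 8 s.

t_s ≈ 8 s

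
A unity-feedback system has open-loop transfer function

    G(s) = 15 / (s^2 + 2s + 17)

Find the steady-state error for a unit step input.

G(s) has no poles at the origin.
This is a Type 0 system. Kp = lim_{s→0} G(s) = 15/17.
e_ss = 1/(1 + Kp) = 1/(1 + 15/17) = 17/32 ≈ 0.5312.

e_ss = 0.5312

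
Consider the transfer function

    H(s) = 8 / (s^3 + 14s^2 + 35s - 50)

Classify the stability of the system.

The denominator s^3 + 14s^2 + 35s - 50 factors as (s + 10)(s + 5)(s - 1), giving poles at s = -10, -5, 1.
Since the pole(s) at s = 1 lie in the right half-plane, the system is unstable.

unstable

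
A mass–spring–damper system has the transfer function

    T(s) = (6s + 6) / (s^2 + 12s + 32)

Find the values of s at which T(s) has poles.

The poles are the roots of the denominator s^2 + 12s + 32 = 0.
Factoring: (s + 8)(s + 4) = 0, so s = -8 and s = -4.

s = -8, -4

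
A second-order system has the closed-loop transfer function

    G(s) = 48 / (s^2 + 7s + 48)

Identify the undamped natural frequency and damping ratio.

Compare the denominator to the standard form s^2 + 2ζωₙs + ωₙ².
ωₙ² = 48, so ωₙ = √48 ≈ 6.928 rad/s.
2ζωₙ = 7, so ζ = 7/(2·√48) ≈ 0.5052.

ωₙ ≈ 6.928 rad/s, ζ ≈ 0.5052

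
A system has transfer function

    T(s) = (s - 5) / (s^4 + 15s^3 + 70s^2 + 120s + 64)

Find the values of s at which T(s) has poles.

s = -1, -2, -4, -8

The poles are the roots of the denominator s^4 + 15s^3 + 70s^2 + 120s + 64 = 0.
Trying s = -1: the polynomial evaluates to 0, so (s + 1) is a factor.
Dividing out leaves s^3 + 14s^2 + 56s + 64 = 0.
This factors further as (s + 2)(s + 4)(s + 8) = 0.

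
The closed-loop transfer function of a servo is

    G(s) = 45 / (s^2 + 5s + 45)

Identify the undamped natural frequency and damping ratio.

Compare the denominator to the standard form s^2 + 2ζωₙs + ωₙ².
ωₙ² = 45, so ωₙ = √45 ≈ 6.708 rad/s.
2ζωₙ = 5, so ζ = 5/(2·√45) ≈ 0.3727.

ωₙ ≈ 6.708 rad/s, ζ ≈ 0.3727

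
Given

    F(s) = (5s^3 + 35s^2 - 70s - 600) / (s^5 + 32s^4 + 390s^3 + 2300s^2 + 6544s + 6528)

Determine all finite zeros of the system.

s = -6, -5, 4

Set the numerator to zero: 5s^3 + 35s^2 - 70s - 600 = 0, i.e. 5·(s^3 + 7s^2 - 14s - 120) = 0.
Factoring: (s + 6)(s + 5)(s - 4) = 0.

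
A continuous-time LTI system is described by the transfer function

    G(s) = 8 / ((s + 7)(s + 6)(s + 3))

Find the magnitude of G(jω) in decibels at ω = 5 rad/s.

Substitute s = j5: numerator = 8, denominator = -274 + j280.
|G(j5)| = |8| / |-274 + j280| = 8 / 391.76 ≈ 0.02042.
In decibels: 20·log₁₀(0.02042) ≈ -33.8 dB.

|G(j5)|_dB ≈ -33.8 dB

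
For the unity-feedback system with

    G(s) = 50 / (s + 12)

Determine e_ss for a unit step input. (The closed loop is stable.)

G(s) has no poles at the origin.
This is a Type 0 system. Kp = lim_{s→0} G(s) = 50/12 = 25/6.
e_ss = 1/(1 + Kp) = 1/(1 + 25/6) = 6/31 ≈ 0.1935.

e_ss = 0.1935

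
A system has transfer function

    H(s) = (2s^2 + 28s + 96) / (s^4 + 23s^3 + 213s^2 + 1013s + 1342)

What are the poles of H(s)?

s = -2, -5 ± 6j, -11

The poles are the roots of the denominator s^4 + 23s^3 + 213s^2 + 1013s + 1342 = 0.
Trying s = -2: the polynomial evaluates to 0, so (s + 2) is a factor.
Dividing out leaves s^3 + 21s^2 + 171s + 671 = 0.
This factors further as (s^2 + 10s + 61)(s + 11) = 0.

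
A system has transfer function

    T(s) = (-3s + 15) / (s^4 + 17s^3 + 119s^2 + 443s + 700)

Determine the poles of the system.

The poles are the roots of the denominator s^4 + 17s^3 + 119s^2 + 443s + 700 = 0.
Trying s = -7: the polynomial evaluates to 0, so (s + 7) is a factor.
Dividing out leaves s^3 + 10s^2 + 49s + 100 = 0.
This factors further as (s^2 + 6s + 25)(s + 4) = 0.

s = -3 ± 4j, -7, -4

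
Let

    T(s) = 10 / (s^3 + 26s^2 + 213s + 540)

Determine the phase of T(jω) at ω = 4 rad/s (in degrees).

At s = j4: numerator = 10, denominator = 124 + j788.
∠T = ∠num − ∠den = 0° − (81.057°) = -81.06°.

∠T(j4) ≈ -81.06°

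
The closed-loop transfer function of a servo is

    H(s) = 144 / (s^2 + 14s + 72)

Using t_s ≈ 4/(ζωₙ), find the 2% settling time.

t_s ≈ 0.5714 s

Comparing s^2 + 14s + 72 to s^2 + 2ζωₙs + ωₙ²: ωₙ = √72 ≈ 8.485 rad/s and ζ = 14/(2·√72) ≈ 0.8250.
ζωₙ = 14/2 = 7, so t_s ≈ 4/(ζωₙ) = 4/7 ≈ 0.5714 s.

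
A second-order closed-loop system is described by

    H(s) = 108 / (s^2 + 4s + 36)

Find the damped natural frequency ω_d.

Comparing s^2 + 4s + 36 to s^2 + 2ζωₙs + ωₙ²: ωₙ = 6 rad/s and ζ = 4/(2·6) ≈ 0.3333.
ζωₙ = 4/2 = 2, so ω_d = ωₙ√(1−ζ²) = √(ωₙ² − (ζωₙ)²) = √(36 − 2²) = √32 ≈ 5.657 rad/s.

ω_d ≈ 5.657 rad/s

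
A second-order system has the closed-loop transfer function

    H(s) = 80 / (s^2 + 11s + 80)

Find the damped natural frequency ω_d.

ω_d ≈ 7.053 rad/s

Comparing s^2 + 11s + 80 to s^2 + 2ζωₙs + ωₙ²: ωₙ = √80 ≈ 8.944 rad/s and ζ = 11/(2·√80) ≈ 0.6149.
ζωₙ = 11/2 = 5.5, so ω_d = ωₙ√(1−ζ²) = √(ωₙ² − (ζωₙ)²) = √(80 − 5.5²) = √49.75 ≈ 7.053 rad/s.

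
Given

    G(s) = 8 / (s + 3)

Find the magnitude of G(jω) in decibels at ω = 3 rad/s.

Substitute s = j3: numerator = 8, denominator = 3 + j3.
|G(j3)| = |8| / |3 + j3| = 8 / 4.2426 ≈ 1.886.
In decibels: 20·log₁₀(1.886) ≈ 5.51 dB.

|G(j3)|_dB ≈ 5.51 dB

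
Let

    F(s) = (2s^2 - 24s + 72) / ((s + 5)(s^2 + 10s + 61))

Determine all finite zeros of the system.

Set the numerator to zero: 2s^2 - 24s + 72 = 0, i.e. 2·(s^2 - 12s + 36) = 0.
Factoring: (s - 6)^2 = 0.

s = 6, 6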